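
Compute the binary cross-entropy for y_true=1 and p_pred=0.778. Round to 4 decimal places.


For y=1: Loss = -log(p)
= -log(0.778)
= -(-0.251)
= 0.2510

0.2510


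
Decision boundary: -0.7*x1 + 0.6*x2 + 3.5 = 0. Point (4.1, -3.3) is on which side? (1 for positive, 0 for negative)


Compute -0.7 * 4.1 + 0.6 * -3.3 + 3.5
= -2.87 + -1.98 + 3.5
= -1.35
Since -1.35 < 0, the point is on the negative side.

0


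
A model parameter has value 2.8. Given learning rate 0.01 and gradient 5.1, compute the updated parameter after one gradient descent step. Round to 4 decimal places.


w_new = w_old - lr * gradient
= 2.8 - 0.01 * 5.1
= 2.8 - (0.051)
= 2.7490

2.7490


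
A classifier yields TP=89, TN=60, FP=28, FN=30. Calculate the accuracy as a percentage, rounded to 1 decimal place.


Accuracy = (TP + TN) / (TP + TN + FP + FN) * 100
= (89 + 60) / (89 + 60 + 28 + 30)
= 149 / 207
= 0.7198
= 72.0%

72.0


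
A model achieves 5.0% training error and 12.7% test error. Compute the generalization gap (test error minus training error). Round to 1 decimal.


Generalization gap = test_error - train_error
= 12.7 - 5.0
= 7.7%
A moderate gap.

7.7


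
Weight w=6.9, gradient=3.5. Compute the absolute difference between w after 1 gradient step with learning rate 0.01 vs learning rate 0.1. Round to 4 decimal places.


With lr=0.01: w_new = 6.9 - 0.01 * 3.5 = 6.865
With lr=0.1: w_new = 6.9 - 0.1 * 3.5 = 6.55
Absolute difference = |6.865 - 6.55|
= 0.3150

0.3150


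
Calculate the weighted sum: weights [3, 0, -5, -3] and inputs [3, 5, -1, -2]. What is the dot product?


Element-wise products:
3 * 3 = 9
0 * 5 = 0
-5 * -1 = 5
-3 * -2 = 6
Sum = 9 + 0 + 5 + 6
= 20

20


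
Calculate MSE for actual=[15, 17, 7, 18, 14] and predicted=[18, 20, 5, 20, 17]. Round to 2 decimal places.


Differences: [-3, -3, 2, -2, -3]
Squared errors: [9, 9, 4, 4, 9]
Sum of squared errors = 35
MSE = 35 / 5 = 7.00

7.00


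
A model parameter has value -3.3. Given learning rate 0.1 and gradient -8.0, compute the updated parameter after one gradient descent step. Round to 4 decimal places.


w_new = w_old - lr * gradient
= -3.3 - 0.1 * -8.0
= -3.3 - (-0.8)
= -2.5000

-2.5000


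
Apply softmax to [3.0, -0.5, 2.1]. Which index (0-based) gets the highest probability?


Softmax is a monotonic transformation, so it preserves the argmax.
We need to find the index of the maximum logit.
Index 0: 3.0
Index 1: -0.5
Index 2: 2.1
Maximum logit = 3.0 at index 0

0


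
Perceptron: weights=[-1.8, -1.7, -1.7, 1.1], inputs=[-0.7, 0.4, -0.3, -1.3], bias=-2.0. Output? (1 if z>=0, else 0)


z = w . x + b
= -1.8*-0.7 + -1.7*0.4 + -1.7*-0.3 + 1.1*-1.3 + -2.0
= 1.26 + -0.68 + 0.51 + -1.43 + -2.0
= -0.34 + -2.0
= -2.34
Since z = -2.34 < 0, output = 0

0


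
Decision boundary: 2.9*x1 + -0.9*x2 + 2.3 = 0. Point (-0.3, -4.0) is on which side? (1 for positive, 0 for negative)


Compute 2.9 * -0.3 + -0.9 * -4.0 + 2.3
= -0.87 + 3.6 + 2.3
= 5.03
Since 5.03 >= 0, the point is on the positive side.

1


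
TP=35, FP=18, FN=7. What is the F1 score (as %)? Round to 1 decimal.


Precision = TP / (TP + FP) = 35 / 53 = 0.6604
Recall = TP / (TP + FN) = 35 / 42 = 0.8333
F1 = 2 * P * R / (P + R)
= 2 * 0.6604 * 0.8333 / (0.6604 + 0.8333)
= 1.1006 / 1.4937
= 0.7368
As percentage: 73.7%

73.7


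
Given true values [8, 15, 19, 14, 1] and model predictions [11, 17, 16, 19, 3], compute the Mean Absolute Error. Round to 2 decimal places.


Absolute errors: [3, 2, 3, 5, 2]
Sum of absolute errors = 15
MAE = 15 / 5 = 3.00

3.00


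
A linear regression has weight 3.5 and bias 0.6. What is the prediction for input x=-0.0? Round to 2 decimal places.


y = 3.5 * -0.0 + (0.6)
= -0.0 + (0.6)
= 0.60

0.60


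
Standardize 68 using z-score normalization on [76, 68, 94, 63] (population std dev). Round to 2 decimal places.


Mean = (76 + 68 + 94 + 63) / 4 = 75.25
Variance = sum((x_i - mean)^2) / n = 138.6875
Std = sqrt(138.6875) = 11.7766
Z = (x - mean) / std
= (68 - 75.25) / 11.7766
= -7.25 / 11.7766
= -0.62

-0.62


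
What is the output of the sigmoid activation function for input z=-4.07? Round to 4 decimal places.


sigmoid(z) = 1 / (1 + exp(-z))
exp(-(-4.07)) = exp(4.07) = 58.557
1 + 58.557 = 59.557
1 / 59.557 = 0.0168

0.0168


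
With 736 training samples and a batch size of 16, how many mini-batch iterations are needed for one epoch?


Iterations per epoch = dataset_size / batch_size
= 736 / 16
= 46

46


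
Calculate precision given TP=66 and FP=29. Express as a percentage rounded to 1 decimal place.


Precision = TP / (TP + FP) * 100
= 66 / (66 + 29)
= 66 / 95
= 0.6947
= 69.5%

69.5


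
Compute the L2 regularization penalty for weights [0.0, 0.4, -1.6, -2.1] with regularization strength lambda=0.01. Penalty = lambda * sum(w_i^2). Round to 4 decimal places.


Squaring each weight:
0.0^2 = 0.0
0.4^2 = 0.16
(-1.6)^2 = 2.56
(-2.1)^2 = 4.41
Sum of squares = 7.13
Penalty = 0.01 * 7.13 = 0.0713

0.0713


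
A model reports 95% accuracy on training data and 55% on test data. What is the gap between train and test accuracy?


Gap = train_accuracy - test_accuracy
= 95 - 55
= 40%
This large gap strongly indicates overfitting.

40


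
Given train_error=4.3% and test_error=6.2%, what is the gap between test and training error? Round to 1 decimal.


Generalization gap = test_error - train_error
= 6.2 - 4.3
= 1.9%
A small gap suggests good generalization.

1.9


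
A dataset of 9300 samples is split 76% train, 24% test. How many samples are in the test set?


Train samples = 9300 * 76% = 7068
Test samples = 9300 - 7068
= 2232

2232


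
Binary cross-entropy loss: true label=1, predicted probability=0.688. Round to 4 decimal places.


For y=1: Loss = -log(p)
= -log(0.688)
= -(-0.374)
= 0.3740

0.3740


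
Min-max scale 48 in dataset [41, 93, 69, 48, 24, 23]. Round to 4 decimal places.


Min = 23, Max = 93
Range = 93 - 23 = 70
Scaled = (x - min) / (max - min)
= (48 - 23) / 70
= 25 / 70
= 0.3571

0.3571


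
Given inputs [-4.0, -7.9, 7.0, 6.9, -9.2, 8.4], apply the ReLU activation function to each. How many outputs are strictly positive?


ReLU(x) = max(0, x) for each element:
ReLU(-4.0) = 0
ReLU(-7.9) = 0
ReLU(7.0) = 7.0
ReLU(6.9) = 6.9
ReLU(-9.2) = 0
ReLU(8.4) = 8.4
Active neurons (>0): 3

3


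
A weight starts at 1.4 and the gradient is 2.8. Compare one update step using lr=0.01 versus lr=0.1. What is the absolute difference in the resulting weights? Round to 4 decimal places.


With lr=0.01: w_new = 1.4 - 0.01 * 2.8 = 1.372
With lr=0.1: w_new = 1.4 - 0.1 * 2.8 = 1.12
Absolute difference = |1.372 - 1.12|
= 0.2520

0.2520


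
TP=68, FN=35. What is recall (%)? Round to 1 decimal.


Recall = TP / (TP + FN) * 100
= 68 / (68 + 35)
= 68 / 103
= 0.6602
= 66.0%

66.0


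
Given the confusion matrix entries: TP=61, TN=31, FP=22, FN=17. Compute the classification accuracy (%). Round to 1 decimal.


Accuracy = (TP + TN) / (TP + TN + FP + FN) * 100
= (61 + 31) / (61 + 31 + 22 + 17)
= 92 / 131
= 0.7023
= 70.2%

70.2


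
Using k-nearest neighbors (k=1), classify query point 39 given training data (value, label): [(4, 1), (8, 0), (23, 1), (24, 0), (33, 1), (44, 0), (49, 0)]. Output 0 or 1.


Distances from query 39:
Point 44 (class 0): distance = 5
K=1 nearest neighbors: classes = [0]
Votes for class 1: 0 / 1
Majority vote => class 0

0


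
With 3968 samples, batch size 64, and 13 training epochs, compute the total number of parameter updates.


Iterations per epoch = 3968 / 64 = 62
Total updates = iterations_per_epoch * epochs
= 62 * 13
= 806

806


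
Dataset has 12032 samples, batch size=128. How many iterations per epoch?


Iterations per epoch = dataset_size / batch_size
= 12032 / 128
= 94

94


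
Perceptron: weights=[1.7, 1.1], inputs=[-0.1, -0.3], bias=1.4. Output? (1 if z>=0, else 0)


z = w . x + b
= 1.7*-0.1 + 1.1*-0.3 + 1.4
= -0.17 + -0.33 + 1.4
= -0.5 + 1.4
= 0.9
Since z = 0.9 >= 0, output = 1

1


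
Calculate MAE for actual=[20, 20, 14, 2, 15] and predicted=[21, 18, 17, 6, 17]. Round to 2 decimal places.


Absolute errors: [1, 2, 3, 4, 2]
Sum of absolute errors = 12
MAE = 12 / 5 = 2.40

2.40


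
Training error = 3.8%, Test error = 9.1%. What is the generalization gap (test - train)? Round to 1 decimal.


Generalization gap = test_error - train_error
= 9.1 - 3.8
= 5.3%
A moderate gap.

5.3


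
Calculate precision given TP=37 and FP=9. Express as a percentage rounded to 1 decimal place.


Precision = TP / (TP + FP) * 100
= 37 / (37 + 9)
= 37 / 46
= 0.8043
= 80.4%

80.4


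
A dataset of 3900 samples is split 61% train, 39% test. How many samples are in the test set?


Train samples = 3900 * 61% = 2379
Test samples = 3900 - 2379
= 1521

1521


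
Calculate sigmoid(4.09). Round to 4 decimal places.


sigmoid(z) = 1 / (1 + exp(-z))
exp(-(4.09)) = exp(-4.09) = 0.0167
1 + 0.0167 = 1.0167
1 / 1.0167 = 0.9835

0.9835


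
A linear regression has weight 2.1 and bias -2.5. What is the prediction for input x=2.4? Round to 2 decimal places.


y = 2.1 * 2.4 + (-2.5)
= 5.04 + (-2.5)
= 2.54

2.54


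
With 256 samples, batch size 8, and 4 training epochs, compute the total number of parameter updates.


Iterations per epoch = 256 / 8 = 32
Total updates = iterations_per_epoch * epochs
= 32 * 4
= 128

128


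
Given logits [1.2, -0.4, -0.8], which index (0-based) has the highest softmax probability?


Softmax is a monotonic transformation, so it preserves the argmax.
We need to find the index of the maximum logit.
Index 0: 1.2
Index 1: -0.4
Index 2: -0.8
Maximum logit = 1.2 at index 0

0


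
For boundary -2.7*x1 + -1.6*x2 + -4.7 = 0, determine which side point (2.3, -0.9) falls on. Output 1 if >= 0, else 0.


Compute -2.7 * 2.3 + -1.6 * -0.9 + -4.7
= -6.21 + 1.44 + -4.7
= -9.47
Since -9.47 < 0, the point is on the negative side.

0


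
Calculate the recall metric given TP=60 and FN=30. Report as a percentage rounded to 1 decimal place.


Recall = TP / (TP + FN) * 100
= 60 / (60 + 30)
= 60 / 90
= 0.6667
= 66.7%

66.7


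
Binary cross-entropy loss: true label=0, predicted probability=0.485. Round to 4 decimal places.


For y=0: Loss = -log(1-p)
= -log(1 - 0.485)
= -log(0.515)
= -(-0.6636)
= 0.6636

0.6636


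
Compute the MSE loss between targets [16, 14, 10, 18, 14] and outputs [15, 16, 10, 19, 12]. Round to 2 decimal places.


Differences: [1, -2, 0, -1, 2]
Squared errors: [1, 4, 0, 1, 4]
Sum of squared errors = 10
MSE = 10 / 5 = 2.00

2.00


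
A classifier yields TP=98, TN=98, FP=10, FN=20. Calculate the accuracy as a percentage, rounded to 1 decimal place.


Accuracy = (TP + TN) / (TP + TN + FP + FN) * 100
= (98 + 98) / (98 + 98 + 10 + 20)
= 196 / 226
= 0.8673
= 86.7%

86.7


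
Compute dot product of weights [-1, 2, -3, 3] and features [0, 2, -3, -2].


Element-wise products:
-1 * 0 = 0
2 * 2 = 4
-3 * -3 = 9
3 * -2 = -6
Sum = 0 + 4 + 9 + -6
= 7

7


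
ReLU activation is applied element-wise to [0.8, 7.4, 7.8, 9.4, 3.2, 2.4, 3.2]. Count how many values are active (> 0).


ReLU(x) = max(0, x) for each element:
ReLU(0.8) = 0.8
ReLU(7.4) = 7.4
ReLU(7.8) = 7.8
ReLU(9.4) = 9.4
ReLU(3.2) = 3.2
ReLU(2.4) = 2.4
ReLU(3.2) = 3.2
Active neurons (>0): 7

7


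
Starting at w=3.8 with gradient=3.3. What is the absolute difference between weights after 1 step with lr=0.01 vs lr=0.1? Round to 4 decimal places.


With lr=0.01: w_new = 3.8 - 0.01 * 3.3 = 3.767
With lr=0.1: w_new = 3.8 - 0.1 * 3.3 = 3.47
Absolute difference = |3.767 - 3.47|
= 0.2970

0.2970


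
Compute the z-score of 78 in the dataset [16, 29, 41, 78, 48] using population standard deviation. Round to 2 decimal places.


Mean = (16 + 29 + 41 + 78 + 48) / 5 = 42.4
Variance = sum((x_i - mean)^2) / n = 435.44
Std = sqrt(435.44) = 20.8672
Z = (x - mean) / std
= (78 - 42.4) / 20.8672
= 35.6 / 20.8672
= 1.71

1.71


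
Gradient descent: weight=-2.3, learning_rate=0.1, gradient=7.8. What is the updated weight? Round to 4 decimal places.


w_new = w_old - lr * gradient
= -2.3 - 0.1 * 7.8
= -2.3 - (0.78)
= -3.0800

-3.0800


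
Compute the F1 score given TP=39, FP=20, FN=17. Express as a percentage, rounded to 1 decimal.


Precision = TP / (TP + FP) = 39 / 59 = 0.661
Recall = TP / (TP + FN) = 39 / 56 = 0.6964
F1 = 2 * P * R / (P + R)
= 2 * 0.661 * 0.6964 / (0.661 + 0.6964)
= 0.9207 / 1.3574
= 0.6783
As percentage: 67.8%

67.8


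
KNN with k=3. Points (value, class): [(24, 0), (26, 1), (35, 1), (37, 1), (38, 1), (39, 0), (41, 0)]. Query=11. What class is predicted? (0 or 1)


Distances from query 11:
Point 24 (class 0): distance = 13
Point 26 (class 1): distance = 15
Point 35 (class 1): distance = 24
K=3 nearest neighbors: classes = [0, 1, 1]
Votes for class 1: 2 / 3
Majority vote => class 1

1


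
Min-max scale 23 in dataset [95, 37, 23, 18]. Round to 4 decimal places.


Min = 18, Max = 95
Range = 95 - 18 = 77
Scaled = (x - min) / (max - min)
= (23 - 18) / 77
= 5 / 77
= 0.0649

0.0649


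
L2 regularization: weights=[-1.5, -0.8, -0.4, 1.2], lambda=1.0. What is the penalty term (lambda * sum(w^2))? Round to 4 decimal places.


Squaring each weight:
(-1.5)^2 = 2.25
(-0.8)^2 = 0.64
(-0.4)^2 = 0.16
1.2^2 = 1.44
Sum of squares = 4.49
Penalty = 1.0 * 4.49 = 4.4900

4.4900


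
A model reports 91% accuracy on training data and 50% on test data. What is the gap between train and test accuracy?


Gap = train_accuracy - test_accuracy
= 91 - 50
= 41%
This large gap strongly indicates overfitting.

41


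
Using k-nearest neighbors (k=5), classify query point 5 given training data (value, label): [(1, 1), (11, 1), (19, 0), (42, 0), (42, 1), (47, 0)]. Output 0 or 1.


Distances from query 5:
Point 1 (class 1): distance = 4
Point 11 (class 1): distance = 6
Point 19 (class 0): distance = 14
Point 42 (class 0): distance = 37
Point 42 (class 1): distance = 37
K=5 nearest neighbors: classes = [1, 1, 0, 0, 1]
Votes for class 1: 3 / 5
Majority vote => class 1

1


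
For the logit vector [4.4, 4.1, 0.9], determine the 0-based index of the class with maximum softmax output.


Softmax is a monotonic transformation, so it preserves the argmax.
We need to find the index of the maximum logit.
Index 0: 4.4
Index 1: 4.1
Index 2: 0.9
Maximum logit = 4.4 at index 0

0


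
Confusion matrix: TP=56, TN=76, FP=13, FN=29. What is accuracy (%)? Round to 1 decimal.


Accuracy = (TP + TN) / (TP + TN + FP + FN) * 100
= (56 + 76) / (56 + 76 + 13 + 29)
= 132 / 174
= 0.7586
= 75.9%

75.9


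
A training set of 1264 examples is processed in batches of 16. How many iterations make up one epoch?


Iterations per epoch = dataset_size / batch_size
= 1264 / 16
= 79

79


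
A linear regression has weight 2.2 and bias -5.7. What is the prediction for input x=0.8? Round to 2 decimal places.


y = 2.2 * 0.8 + (-5.7)
= 1.76 + (-5.7)
= -3.94

-3.94


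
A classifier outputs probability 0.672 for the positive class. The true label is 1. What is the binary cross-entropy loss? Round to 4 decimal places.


For y=1: Loss = -log(p)
= -log(0.672)
= -(-0.3975)
= 0.3975

0.3975


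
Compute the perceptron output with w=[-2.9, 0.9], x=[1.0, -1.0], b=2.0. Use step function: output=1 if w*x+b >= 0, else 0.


z = w . x + b
= -2.9*1.0 + 0.9*-1.0 + 2.0
= -2.9 + -0.9 + 2.0
= -3.8 + 2.0
= -1.8
Since z = -1.8 < 0, output = 0

0


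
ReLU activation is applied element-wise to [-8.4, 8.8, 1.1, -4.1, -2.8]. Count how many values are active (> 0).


ReLU(x) = max(0, x) for each element:
ReLU(-8.4) = 0
ReLU(8.8) = 8.8
ReLU(1.1) = 1.1
ReLU(-4.1) = 0
ReLU(-2.8) = 0
Active neurons (>0): 2

2


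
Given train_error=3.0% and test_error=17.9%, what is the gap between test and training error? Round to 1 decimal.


Generalization gap = test_error - train_error
= 17.9 - 3.0
= 14.9%
A large gap suggests overfitting.

14.9


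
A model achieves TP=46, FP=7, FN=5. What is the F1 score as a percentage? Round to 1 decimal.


Precision = TP / (TP + FP) = 46 / 53 = 0.8679
Recall = TP / (TP + FN) = 46 / 51 = 0.902
F1 = 2 * P * R / (P + R)
= 2 * 0.8679 * 0.902 / (0.8679 + 0.902)
= 1.5657 / 1.7699
= 0.8846
As percentage: 88.5%

88.5


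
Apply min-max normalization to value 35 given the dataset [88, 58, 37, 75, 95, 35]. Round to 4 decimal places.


Min = 35, Max = 95
Range = 95 - 35 = 60
Scaled = (x - min) / (max - min)
= (35 - 35) / 60
= 0 / 60
= 0.0000

0.0000


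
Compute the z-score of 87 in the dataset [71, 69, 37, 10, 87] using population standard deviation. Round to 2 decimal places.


Mean = (71 + 69 + 37 + 10 + 87) / 5 = 54.8
Variance = sum((x_i - mean)^2) / n = 764.96
Std = sqrt(764.96) = 27.6579
Z = (x - mean) / std
= (87 - 54.8) / 27.6579
= 32.2 / 27.6579
= 1.16

1.16


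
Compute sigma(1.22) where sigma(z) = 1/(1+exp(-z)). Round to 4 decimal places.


sigmoid(z) = 1 / (1 + exp(-z))
exp(-(1.22)) = exp(-1.22) = 0.2952
1 + 0.2952 = 1.2952
1 / 1.2952 = 0.7721

0.7721


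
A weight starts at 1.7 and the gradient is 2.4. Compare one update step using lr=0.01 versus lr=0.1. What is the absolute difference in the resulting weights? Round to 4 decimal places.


With lr=0.01: w_new = 1.7 - 0.01 * 2.4 = 1.676
With lr=0.1: w_new = 1.7 - 0.1 * 2.4 = 1.46
Absolute difference = |1.676 - 1.46|
= 0.2160

0.2160


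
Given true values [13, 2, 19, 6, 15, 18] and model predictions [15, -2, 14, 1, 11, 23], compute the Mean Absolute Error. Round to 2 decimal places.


Absolute errors: [2, 4, 5, 5, 4, 5]
Sum of absolute errors = 25
MAE = 25 / 6 = 4.17

4.17


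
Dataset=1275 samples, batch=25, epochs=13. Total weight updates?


Iterations per epoch = 1275 / 25 = 51
Total updates = iterations_per_epoch * epochs
= 51 * 13
= 663

663


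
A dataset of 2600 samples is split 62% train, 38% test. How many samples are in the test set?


Train samples = 2600 * 62% = 1612
Test samples = 2600 - 1612
= 988

988


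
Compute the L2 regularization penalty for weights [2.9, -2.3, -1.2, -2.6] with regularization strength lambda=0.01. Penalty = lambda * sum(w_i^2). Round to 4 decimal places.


Squaring each weight:
2.9^2 = 8.41
(-2.3)^2 = 5.29
(-1.2)^2 = 1.44
(-2.6)^2 = 6.76
Sum of squares = 21.9
Penalty = 0.01 * 21.9 = 0.2190

0.2190


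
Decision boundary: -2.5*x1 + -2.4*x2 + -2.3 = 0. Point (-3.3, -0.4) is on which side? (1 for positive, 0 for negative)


Compute -2.5 * -3.3 + -2.4 * -0.4 + -2.3
= 8.25 + 0.96 + -2.3
= 6.91
Since 6.91 >= 0, the point is on the positive side.

1


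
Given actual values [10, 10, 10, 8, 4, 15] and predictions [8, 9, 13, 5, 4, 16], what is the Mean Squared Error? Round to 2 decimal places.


Differences: [2, 1, -3, 3, 0, -1]
Squared errors: [4, 1, 9, 9, 0, 1]
Sum of squared errors = 24
MSE = 24 / 6 = 4.00

4.00


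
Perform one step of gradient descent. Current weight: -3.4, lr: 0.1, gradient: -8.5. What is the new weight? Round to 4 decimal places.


w_new = w_old - lr * gradient
= -3.4 - 0.1 * -8.5
= -3.4 - (-0.85)
= -2.5500

-2.5500


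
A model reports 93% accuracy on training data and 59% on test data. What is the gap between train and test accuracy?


Gap = train_accuracy - test_accuracy
= 93 - 59
= 34%
This large gap strongly indicates overfitting.

34


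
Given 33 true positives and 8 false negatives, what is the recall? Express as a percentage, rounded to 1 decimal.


Recall = TP / (TP + FN) * 100
= 33 / (33 + 8)
= 33 / 41
= 0.8049
= 80.5%

80.5


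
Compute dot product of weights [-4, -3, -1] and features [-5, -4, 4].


Element-wise products:
-4 * -5 = 20
-3 * -4 = 12
-1 * 4 = -4
Sum = 20 + 12 + -4
= 28

28


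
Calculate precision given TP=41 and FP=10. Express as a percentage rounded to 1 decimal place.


Precision = TP / (TP + FP) * 100
= 41 / (41 + 10)
= 41 / 51
= 0.8039
= 80.4%

80.4


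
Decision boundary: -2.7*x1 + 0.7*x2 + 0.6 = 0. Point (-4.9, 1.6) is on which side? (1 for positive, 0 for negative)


Compute -2.7 * -4.9 + 0.7 * 1.6 + 0.6
= 13.23 + 1.12 + 0.6
= 14.95
Since 14.95 >= 0, the point is on the positive side.

1


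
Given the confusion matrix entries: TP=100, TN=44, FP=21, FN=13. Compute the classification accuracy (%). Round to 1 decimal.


Accuracy = (TP + TN) / (TP + TN + FP + FN) * 100
= (100 + 44) / (100 + 44 + 21 + 13)
= 144 / 178
= 0.809
= 80.9%

80.9


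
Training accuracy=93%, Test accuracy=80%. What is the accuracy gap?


Gap = train_accuracy - test_accuracy
= 93 - 80
= 13%
This gap suggests the model is overfitting.

13


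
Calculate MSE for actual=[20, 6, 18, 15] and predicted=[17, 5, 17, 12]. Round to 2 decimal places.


Differences: [3, 1, 1, 3]
Squared errors: [9, 1, 1, 9]
Sum of squared errors = 20
MSE = 20 / 4 = 5.00

5.00


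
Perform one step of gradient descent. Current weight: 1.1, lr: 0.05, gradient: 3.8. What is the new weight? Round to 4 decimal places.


w_new = w_old - lr * gradient
= 1.1 - 0.05 * 3.8
= 1.1 - (0.19)
= 0.9100

0.9100


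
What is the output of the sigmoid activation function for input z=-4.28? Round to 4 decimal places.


sigmoid(z) = 1 / (1 + exp(-z))
exp(-(-4.28)) = exp(4.28) = 72.2404
1 + 72.2404 = 73.2404
1 / 73.2404 = 0.0137

0.0137


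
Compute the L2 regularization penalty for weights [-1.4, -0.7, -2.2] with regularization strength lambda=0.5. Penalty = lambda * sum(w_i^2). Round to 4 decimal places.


Squaring each weight:
(-1.4)^2 = 1.96
(-0.7)^2 = 0.49
(-2.2)^2 = 4.84
Sum of squares = 7.29
Penalty = 0.5 * 7.29 = 3.6450

3.6450


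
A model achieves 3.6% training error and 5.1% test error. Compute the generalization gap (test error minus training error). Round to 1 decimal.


Generalization gap = test_error - train_error
= 5.1 - 3.6
= 1.5%
A small gap suggests good generalization.

1.5


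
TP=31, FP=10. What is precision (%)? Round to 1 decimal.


Precision = TP / (TP + FP) * 100
= 31 / (31 + 10)
= 31 / 41
= 0.7561
= 75.6%

75.6


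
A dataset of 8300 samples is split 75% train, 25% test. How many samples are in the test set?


Train samples = 8300 * 75% = 6225
Test samples = 8300 - 6225
= 2075

2075


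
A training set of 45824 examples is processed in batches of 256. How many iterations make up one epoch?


Iterations per epoch = dataset_size / batch_size
= 45824 / 256
= 179

179


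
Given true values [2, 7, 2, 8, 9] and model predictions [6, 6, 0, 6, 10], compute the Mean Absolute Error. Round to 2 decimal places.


Absolute errors: [4, 1, 2, 2, 1]
Sum of absolute errors = 10
MAE = 10 / 5 = 2.00

2.00


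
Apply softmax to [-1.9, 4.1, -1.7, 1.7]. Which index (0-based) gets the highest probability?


Softmax is a monotonic transformation, so it preserves the argmax.
We need to find the index of the maximum logit.
Index 0: -1.9
Index 1: 4.1
Index 2: -1.7
Index 3: 1.7
Maximum logit = 4.1 at index 1

1


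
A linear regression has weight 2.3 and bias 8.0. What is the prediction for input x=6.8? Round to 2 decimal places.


y = 2.3 * 6.8 + (8.0)
= 15.64 + (8.0)
= 23.64

23.64


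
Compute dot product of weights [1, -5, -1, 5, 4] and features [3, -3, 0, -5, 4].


Element-wise products:
1 * 3 = 3
-5 * -3 = 15
-1 * 0 = 0
5 * -5 = -25
4 * 4 = 16
Sum = 3 + 15 + 0 + -25 + 16
= 9

9


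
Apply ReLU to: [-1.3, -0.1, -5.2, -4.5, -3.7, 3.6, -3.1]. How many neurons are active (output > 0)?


ReLU(x) = max(0, x) for each element:
ReLU(-1.3) = 0
ReLU(-0.1) = 0
ReLU(-5.2) = 0
ReLU(-4.5) = 0
ReLU(-3.7) = 0
ReLU(3.6) = 3.6
ReLU(-3.1) = 0
Active neurons (>0): 1

1


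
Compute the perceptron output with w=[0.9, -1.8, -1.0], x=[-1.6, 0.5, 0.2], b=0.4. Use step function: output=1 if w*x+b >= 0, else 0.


z = w . x + b
= 0.9*-1.6 + -1.8*0.5 + -1.0*0.2 + 0.4
= -1.44 + -0.9 + -0.2 + 0.4
= -2.54 + 0.4
= -2.14
Since z = -2.14 < 0, output = 0

0


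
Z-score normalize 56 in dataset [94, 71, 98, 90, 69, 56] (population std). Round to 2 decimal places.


Mean = (94 + 71 + 98 + 90 + 69 + 56) / 6 = 79.6667
Variance = sum((x_i - mean)^2) / n = 232.8889
Std = sqrt(232.8889) = 15.2607
Z = (x - mean) / std
= (56 - 79.6667) / 15.2607
= -23.6667 / 15.2607
= -1.55

-1.55


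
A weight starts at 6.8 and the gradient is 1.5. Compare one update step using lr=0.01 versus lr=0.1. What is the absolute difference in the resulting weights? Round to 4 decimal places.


With lr=0.01: w_new = 6.8 - 0.01 * 1.5 = 6.785
With lr=0.1: w_new = 6.8 - 0.1 * 1.5 = 6.65
Absolute difference = |6.785 - 6.65|
= 0.1350

0.1350


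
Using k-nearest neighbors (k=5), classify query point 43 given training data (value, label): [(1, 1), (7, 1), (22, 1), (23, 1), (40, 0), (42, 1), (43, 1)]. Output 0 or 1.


Distances from query 43:
Point 43 (class 1): distance = 0
Point 42 (class 1): distance = 1
Point 40 (class 0): distance = 3
Point 23 (class 1): distance = 20
Point 22 (class 1): distance = 21
K=5 nearest neighbors: classes = [1, 1, 0, 1, 1]
Votes for class 1: 4 / 5
Majority vote => class 1

1


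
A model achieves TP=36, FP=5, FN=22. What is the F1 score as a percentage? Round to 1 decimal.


Precision = TP / (TP + FP) = 36 / 41 = 0.878
Recall = TP / (TP + FN) = 36 / 58 = 0.6207
F1 = 2 * P * R / (P + R)
= 2 * 0.878 * 0.6207 / (0.878 + 0.6207)
= 1.09 / 1.4987
= 0.7273
As percentage: 72.7%

72.7


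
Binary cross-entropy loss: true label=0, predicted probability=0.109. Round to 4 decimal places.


For y=0: Loss = -log(1-p)
= -log(1 - 0.109)
= -log(0.891)
= -(-0.1154)
= 0.1154

0.1154


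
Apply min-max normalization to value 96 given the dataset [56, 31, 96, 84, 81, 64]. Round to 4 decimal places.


Min = 31, Max = 96
Range = 96 - 31 = 65
Scaled = (x - min) / (max - min)
= (96 - 31) / 65
= 65 / 65
= 1.0000

1.0000


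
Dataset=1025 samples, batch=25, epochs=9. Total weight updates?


Iterations per epoch = 1025 / 25 = 41
Total updates = iterations_per_epoch * epochs
= 41 * 9
= 369

369


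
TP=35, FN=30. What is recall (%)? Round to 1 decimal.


Recall = TP / (TP + FN) * 100
= 35 / (35 + 30)
= 35 / 65
= 0.5385
= 53.8%

53.8


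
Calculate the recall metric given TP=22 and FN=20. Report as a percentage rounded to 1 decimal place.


Recall = TP / (TP + FN) * 100
= 22 / (22 + 20)
= 22 / 42
= 0.5238
= 52.4%

52.4


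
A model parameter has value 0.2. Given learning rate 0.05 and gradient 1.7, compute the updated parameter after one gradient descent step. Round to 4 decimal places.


w_new = w_old - lr * gradient
= 0.2 - 0.05 * 1.7
= 0.2 - (0.085)
= 0.1150

0.1150


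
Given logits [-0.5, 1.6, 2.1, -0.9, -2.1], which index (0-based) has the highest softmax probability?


Softmax is a monotonic transformation, so it preserves the argmax.
We need to find the index of the maximum logit.
Index 0: -0.5
Index 1: 1.6
Index 2: 2.1
Index 3: -0.9
Index 4: -2.1
Maximum logit = 2.1 at index 2

2


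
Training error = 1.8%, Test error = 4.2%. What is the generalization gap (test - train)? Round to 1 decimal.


Generalization gap = test_error - train_error
= 4.2 - 1.8
= 2.4%
A moderate gap.

2.4


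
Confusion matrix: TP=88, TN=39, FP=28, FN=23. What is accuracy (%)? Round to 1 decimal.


Accuracy = (TP + TN) / (TP + TN + FP + FN) * 100
= (88 + 39) / (88 + 39 + 28 + 23)
= 127 / 178
= 0.7135
= 71.3%

71.3


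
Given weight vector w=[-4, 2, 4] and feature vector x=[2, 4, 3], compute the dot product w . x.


Element-wise products:
-4 * 2 = -8
2 * 4 = 8
4 * 3 = 12
Sum = -8 + 8 + 12
= 12

12


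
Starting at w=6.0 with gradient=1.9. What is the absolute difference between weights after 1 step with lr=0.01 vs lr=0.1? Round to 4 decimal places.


With lr=0.01: w_new = 6.0 - 0.01 * 1.9 = 5.981
With lr=0.1: w_new = 6.0 - 0.1 * 1.9 = 5.81
Absolute difference = |5.981 - 5.81|
= 0.1710

0.1710


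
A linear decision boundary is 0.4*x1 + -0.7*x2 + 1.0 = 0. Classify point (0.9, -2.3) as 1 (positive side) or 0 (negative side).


Compute 0.4 * 0.9 + -0.7 * -2.3 + 1.0
= 0.36 + 1.61 + 1.0
= 2.97
Since 2.97 >= 0, the point is on the positive side.

1


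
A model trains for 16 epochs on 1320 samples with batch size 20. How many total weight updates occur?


Iterations per epoch = 1320 / 20 = 66
Total updates = iterations_per_epoch * epochs
= 66 * 16
= 1056

1056


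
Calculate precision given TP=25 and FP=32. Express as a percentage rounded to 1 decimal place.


Precision = TP / (TP + FP) * 100
= 25 / (25 + 32)
= 25 / 57
= 0.4386
= 43.9%

43.9


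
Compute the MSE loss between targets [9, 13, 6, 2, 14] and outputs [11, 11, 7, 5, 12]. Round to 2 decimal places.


Differences: [-2, 2, -1, -3, 2]
Squared errors: [4, 4, 1, 9, 4]
Sum of squared errors = 22
MSE = 22 / 5 = 4.40

4.40


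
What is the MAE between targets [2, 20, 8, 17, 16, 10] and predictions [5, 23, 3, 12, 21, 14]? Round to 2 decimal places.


Absolute errors: [3, 3, 5, 5, 5, 4]
Sum of absolute errors = 25
MAE = 25 / 6 = 4.17

4.17


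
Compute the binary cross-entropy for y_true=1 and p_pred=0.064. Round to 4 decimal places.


For y=1: Loss = -log(p)
= -log(0.064)
= -(-2.7489)
= 2.7489

2.7489


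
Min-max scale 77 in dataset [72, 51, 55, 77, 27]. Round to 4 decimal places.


Min = 27, Max = 77
Range = 77 - 27 = 50
Scaled = (x - min) / (max - min)
= (77 - 27) / 50
= 50 / 50
= 1.0000

1.0000


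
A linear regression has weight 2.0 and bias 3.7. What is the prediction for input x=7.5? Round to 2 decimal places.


y = 2.0 * 7.5 + (3.7)
= 15.0 + (3.7)
= 18.70

18.70


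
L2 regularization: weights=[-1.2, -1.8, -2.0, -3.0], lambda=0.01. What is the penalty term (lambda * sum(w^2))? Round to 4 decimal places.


Squaring each weight:
(-1.2)^2 = 1.44
(-1.8)^2 = 3.24
(-2.0)^2 = 4.0
(-3.0)^2 = 9.0
Sum of squares = 17.68
Penalty = 0.01 * 17.68 = 0.1768

0.1768


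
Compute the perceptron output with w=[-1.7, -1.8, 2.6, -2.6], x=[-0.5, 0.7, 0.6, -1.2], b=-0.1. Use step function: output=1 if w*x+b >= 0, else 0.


z = w . x + b
= -1.7*-0.5 + -1.8*0.7 + 2.6*0.6 + -2.6*-1.2 + -0.1
= 0.85 + -1.26 + 1.56 + 3.12 + -0.1
= 4.27 + -0.1
= 4.17
Since z = 4.17 >= 0, output = 1

1


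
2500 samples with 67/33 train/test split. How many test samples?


Train samples = 2500 * 67% = 1675
Test samples = 2500 - 1675
= 825

825


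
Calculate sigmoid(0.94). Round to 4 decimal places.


sigmoid(z) = 1 / (1 + exp(-z))
exp(-(0.94)) = exp(-0.94) = 0.3906
1 + 0.3906 = 1.3906
1 / 1.3906 = 0.7191

0.7191


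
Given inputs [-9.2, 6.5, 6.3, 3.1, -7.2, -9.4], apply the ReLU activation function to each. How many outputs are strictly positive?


ReLU(x) = max(0, x) for each element:
ReLU(-9.2) = 0
ReLU(6.5) = 6.5
ReLU(6.3) = 6.3
ReLU(3.1) = 3.1
ReLU(-7.2) = 0
ReLU(-9.4) = 0
Active neurons (>0): 3

3


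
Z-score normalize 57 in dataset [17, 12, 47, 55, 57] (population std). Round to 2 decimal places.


Mean = (17 + 12 + 47 + 55 + 57) / 5 = 37.6
Variance = sum((x_i - mean)^2) / n = 369.44
Std = sqrt(369.44) = 19.2208
Z = (x - mean) / std
= (57 - 37.6) / 19.2208
= 19.4 / 19.2208
= 1.01

1.01


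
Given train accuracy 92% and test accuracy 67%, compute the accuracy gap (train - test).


Gap = train_accuracy - test_accuracy
= 92 - 67
= 25%
This large gap strongly indicates overfitting.

25


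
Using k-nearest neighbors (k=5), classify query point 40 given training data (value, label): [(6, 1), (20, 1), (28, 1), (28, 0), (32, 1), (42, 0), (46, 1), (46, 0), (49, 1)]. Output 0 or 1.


Distances from query 40:
Point 42 (class 0): distance = 2
Point 46 (class 0): distance = 6
Point 46 (class 1): distance = 6
Point 32 (class 1): distance = 8
Point 49 (class 1): distance = 9
K=5 nearest neighbors: classes = [0, 0, 1, 1, 1]
Votes for class 1: 3 / 5
Majority vote => class 1

1


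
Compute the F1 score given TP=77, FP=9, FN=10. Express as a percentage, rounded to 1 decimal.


Precision = TP / (TP + FP) = 77 / 86 = 0.8953
Recall = TP / (TP + FN) = 77 / 87 = 0.8851
F1 = 2 * P * R / (P + R)
= 2 * 0.8953 * 0.8851 / (0.8953 + 0.8851)
= 1.5849 / 1.7804
= 0.8902
As percentage: 89.0%

89.0


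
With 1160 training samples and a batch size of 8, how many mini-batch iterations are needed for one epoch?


Iterations per epoch = dataset_size / batch_size
= 1160 / 8
= 145

145


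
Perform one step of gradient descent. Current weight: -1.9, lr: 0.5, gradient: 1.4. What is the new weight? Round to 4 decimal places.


w_new = w_old - lr * gradient
= -1.9 - 0.5 * 1.4
= -1.9 - (0.7)
= -2.6000

-2.6000


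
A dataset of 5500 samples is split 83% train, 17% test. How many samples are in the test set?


Train samples = 5500 * 83% = 4565
Test samples = 5500 - 4565
= 935

935


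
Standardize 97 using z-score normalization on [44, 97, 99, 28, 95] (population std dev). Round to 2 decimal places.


Mean = (44 + 97 + 99 + 28 + 95) / 5 = 72.6
Variance = sum((x_i - mean)^2) / n = 920.24
Std = sqrt(920.24) = 30.3355
Z = (x - mean) / std
= (97 - 72.6) / 30.3355
= 24.4 / 30.3355
= 0.80

0.80


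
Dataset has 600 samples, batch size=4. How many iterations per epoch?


Iterations per epoch = dataset_size / batch_size
= 600 / 4
= 150

150


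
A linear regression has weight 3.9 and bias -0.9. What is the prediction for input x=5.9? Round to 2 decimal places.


y = 3.9 * 5.9 + (-0.9)
= 23.01 + (-0.9)
= 22.11

22.11


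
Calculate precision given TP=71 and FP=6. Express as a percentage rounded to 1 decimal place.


Precision = TP / (TP + FP) * 100
= 71 / (71 + 6)
= 71 / 77
= 0.9221
= 92.2%

92.2


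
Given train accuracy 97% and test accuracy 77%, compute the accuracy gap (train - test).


Gap = train_accuracy - test_accuracy
= 97 - 77
= 20%
This gap suggests the model is overfitting.

20


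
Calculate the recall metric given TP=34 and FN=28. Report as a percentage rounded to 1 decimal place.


Recall = TP / (TP + FN) * 100
= 34 / (34 + 28)
= 34 / 62
= 0.5484
= 54.8%

54.8


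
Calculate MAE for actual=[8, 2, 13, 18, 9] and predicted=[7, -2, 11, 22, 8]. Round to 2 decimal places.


Absolute errors: [1, 4, 2, 4, 1]
Sum of absolute errors = 12
MAE = 12 / 5 = 2.40

2.40


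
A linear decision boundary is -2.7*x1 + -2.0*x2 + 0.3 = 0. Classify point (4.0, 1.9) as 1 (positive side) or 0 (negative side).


Compute -2.7 * 4.0 + -2.0 * 1.9 + 0.3
= -10.8 + -3.8 + 0.3
= -14.3
Since -14.3 < 0, the point is on the negative side.

0


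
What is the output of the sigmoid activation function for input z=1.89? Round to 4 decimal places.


sigmoid(z) = 1 / (1 + exp(-z))
exp(-(1.89)) = exp(-1.89) = 0.1511
1 + 0.1511 = 1.1511
1 / 1.1511 = 0.8688

0.8688


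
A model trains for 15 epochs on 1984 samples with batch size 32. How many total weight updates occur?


Iterations per epoch = 1984 / 32 = 62
Total updates = iterations_per_epoch * epochs
= 62 * 15
= 930

930


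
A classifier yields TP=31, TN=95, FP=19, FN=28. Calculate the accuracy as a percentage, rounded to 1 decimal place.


Accuracy = (TP + TN) / (TP + TN + FP + FN) * 100
= (31 + 95) / (31 + 95 + 19 + 28)
= 126 / 173
= 0.7283
= 72.8%

72.8


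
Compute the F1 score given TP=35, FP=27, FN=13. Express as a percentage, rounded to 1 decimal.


Precision = TP / (TP + FP) = 35 / 62 = 0.5645
Recall = TP / (TP + FN) = 35 / 48 = 0.7292
F1 = 2 * P * R / (P + R)
= 2 * 0.5645 * 0.7292 / (0.5645 + 0.7292)
= 0.8233 / 1.2937
= 0.6364
As percentage: 63.6%

63.6


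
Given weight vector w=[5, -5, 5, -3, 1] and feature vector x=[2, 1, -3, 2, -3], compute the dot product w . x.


Element-wise products:
5 * 2 = 10
-5 * 1 = -5
5 * -3 = -15
-3 * 2 = -6
1 * -3 = -3
Sum = 10 + -5 + -15 + -6 + -3
= -19

-19


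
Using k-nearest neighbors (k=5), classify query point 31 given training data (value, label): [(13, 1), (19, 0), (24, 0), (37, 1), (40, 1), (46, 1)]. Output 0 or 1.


Distances from query 31:
Point 37 (class 1): distance = 6
Point 24 (class 0): distance = 7
Point 40 (class 1): distance = 9
Point 19 (class 0): distance = 12
Point 46 (class 1): distance = 15
K=5 nearest neighbors: classes = [1, 0, 1, 0, 1]
Votes for class 1: 3 / 5
Majority vote => class 1

1


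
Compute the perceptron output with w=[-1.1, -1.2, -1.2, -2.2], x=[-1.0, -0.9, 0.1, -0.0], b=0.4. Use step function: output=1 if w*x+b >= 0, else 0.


z = w . x + b
= -1.1*-1.0 + -1.2*-0.9 + -1.2*0.1 + -2.2*-0.0 + 0.4
= 1.1 + 1.08 + -0.12 + 0.0 + 0.4
= 2.06 + 0.4
= 2.46
Since z = 2.46 >= 0, output = 1

1


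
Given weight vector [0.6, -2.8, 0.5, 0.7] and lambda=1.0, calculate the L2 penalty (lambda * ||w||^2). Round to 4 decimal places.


Squaring each weight:
0.6^2 = 0.36
(-2.8)^2 = 7.84
0.5^2 = 0.25
0.7^2 = 0.49
Sum of squares = 8.94
Penalty = 1.0 * 8.94 = 8.9400

8.9400


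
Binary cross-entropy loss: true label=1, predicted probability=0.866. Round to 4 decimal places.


For y=1: Loss = -log(p)
= -log(0.866)
= -(-0.1439)
= 0.1439

0.1439


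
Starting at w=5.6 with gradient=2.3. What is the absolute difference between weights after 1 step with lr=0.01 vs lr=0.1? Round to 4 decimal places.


With lr=0.01: w_new = 5.6 - 0.01 * 2.3 = 5.577
With lr=0.1: w_new = 5.6 - 0.1 * 2.3 = 5.37
Absolute difference = |5.577 - 5.37|
= 0.2070

0.2070


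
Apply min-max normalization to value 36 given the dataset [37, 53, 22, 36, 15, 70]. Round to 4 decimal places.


Min = 15, Max = 70
Range = 70 - 15 = 55
Scaled = (x - min) / (max - min)
= (36 - 15) / 55
= 21 / 55
= 0.3818

0.3818


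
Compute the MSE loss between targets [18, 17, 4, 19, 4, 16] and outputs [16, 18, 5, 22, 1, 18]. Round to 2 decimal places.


Differences: [2, -1, -1, -3, 3, -2]
Squared errors: [4, 1, 1, 9, 9, 4]
Sum of squared errors = 28
MSE = 28 / 6 = 4.67

4.67


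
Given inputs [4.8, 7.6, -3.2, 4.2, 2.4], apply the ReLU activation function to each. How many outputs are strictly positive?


ReLU(x) = max(0, x) for each element:
ReLU(4.8) = 4.8
ReLU(7.6) = 7.6
ReLU(-3.2) = 0
ReLU(4.2) = 4.2
ReLU(2.4) = 2.4
Active neurons (>0): 4

4


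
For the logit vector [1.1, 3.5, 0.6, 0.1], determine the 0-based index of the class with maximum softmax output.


Softmax is a monotonic transformation, so it preserves the argmax.
We need to find the index of the maximum logit.
Index 0: 1.1
Index 1: 3.5
Index 2: 0.6
Index 3: 0.1
Maximum logit = 3.5 at index 1

1


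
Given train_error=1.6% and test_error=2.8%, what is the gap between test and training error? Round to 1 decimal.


Generalization gap = test_error - train_error
= 2.8 - 1.6
= 1.2%
A small gap suggests good generalization.

1.2


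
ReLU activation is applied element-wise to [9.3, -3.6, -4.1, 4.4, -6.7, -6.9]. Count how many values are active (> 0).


ReLU(x) = max(0, x) for each element:
ReLU(9.3) = 9.3
ReLU(-3.6) = 0
ReLU(-4.1) = 0
ReLU(4.4) = 4.4
ReLU(-6.7) = 0
ReLU(-6.9) = 0
Active neurons (>0): 2

2


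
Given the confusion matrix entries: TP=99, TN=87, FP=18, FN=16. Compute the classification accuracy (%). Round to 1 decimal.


Accuracy = (TP + TN) / (TP + TN + FP + FN) * 100
= (99 + 87) / (99 + 87 + 18 + 16)
= 186 / 220
= 0.8455
= 84.5%

84.5


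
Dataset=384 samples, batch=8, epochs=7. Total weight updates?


Iterations per epoch = 384 / 8 = 48
Total updates = iterations_per_epoch * epochs
= 48 * 7
= 336

336


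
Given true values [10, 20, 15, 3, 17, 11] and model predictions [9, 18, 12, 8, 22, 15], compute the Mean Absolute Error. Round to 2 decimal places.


Absolute errors: [1, 2, 3, 5, 5, 4]
Sum of absolute errors = 20
MAE = 20 / 6 = 3.33

3.33


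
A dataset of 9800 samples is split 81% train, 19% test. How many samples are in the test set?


Train samples = 9800 * 81% = 7938
Test samples = 9800 - 7938
= 1862

1862


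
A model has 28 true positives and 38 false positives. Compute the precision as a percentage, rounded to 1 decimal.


Precision = TP / (TP + FP) * 100
= 28 / (28 + 38)
= 28 / 66
= 0.4242
= 42.4%

42.4
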